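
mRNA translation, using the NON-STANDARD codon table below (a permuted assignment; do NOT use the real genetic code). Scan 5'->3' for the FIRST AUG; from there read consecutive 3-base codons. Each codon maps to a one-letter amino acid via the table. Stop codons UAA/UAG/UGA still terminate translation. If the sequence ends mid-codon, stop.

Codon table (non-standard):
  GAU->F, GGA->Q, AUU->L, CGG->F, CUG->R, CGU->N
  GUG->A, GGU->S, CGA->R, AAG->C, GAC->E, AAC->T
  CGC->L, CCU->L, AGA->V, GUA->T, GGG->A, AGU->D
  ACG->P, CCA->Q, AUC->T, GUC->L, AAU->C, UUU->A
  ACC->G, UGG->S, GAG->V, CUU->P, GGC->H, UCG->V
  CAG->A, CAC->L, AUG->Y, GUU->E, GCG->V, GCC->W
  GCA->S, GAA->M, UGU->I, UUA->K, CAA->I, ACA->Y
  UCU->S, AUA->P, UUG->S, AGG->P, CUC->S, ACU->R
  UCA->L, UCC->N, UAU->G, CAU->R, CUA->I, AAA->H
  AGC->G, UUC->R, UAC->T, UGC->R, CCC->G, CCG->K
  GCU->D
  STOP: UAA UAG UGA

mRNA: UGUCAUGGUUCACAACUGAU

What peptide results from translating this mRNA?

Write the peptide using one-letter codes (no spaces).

start AUG at pos 4
pos 4: AUG -> Y; peptide=Y
pos 7: GUU -> E; peptide=YE
pos 10: CAC -> L; peptide=YEL
pos 13: AAC -> T; peptide=YELT
pos 16: UGA -> STOP

Answer: YELT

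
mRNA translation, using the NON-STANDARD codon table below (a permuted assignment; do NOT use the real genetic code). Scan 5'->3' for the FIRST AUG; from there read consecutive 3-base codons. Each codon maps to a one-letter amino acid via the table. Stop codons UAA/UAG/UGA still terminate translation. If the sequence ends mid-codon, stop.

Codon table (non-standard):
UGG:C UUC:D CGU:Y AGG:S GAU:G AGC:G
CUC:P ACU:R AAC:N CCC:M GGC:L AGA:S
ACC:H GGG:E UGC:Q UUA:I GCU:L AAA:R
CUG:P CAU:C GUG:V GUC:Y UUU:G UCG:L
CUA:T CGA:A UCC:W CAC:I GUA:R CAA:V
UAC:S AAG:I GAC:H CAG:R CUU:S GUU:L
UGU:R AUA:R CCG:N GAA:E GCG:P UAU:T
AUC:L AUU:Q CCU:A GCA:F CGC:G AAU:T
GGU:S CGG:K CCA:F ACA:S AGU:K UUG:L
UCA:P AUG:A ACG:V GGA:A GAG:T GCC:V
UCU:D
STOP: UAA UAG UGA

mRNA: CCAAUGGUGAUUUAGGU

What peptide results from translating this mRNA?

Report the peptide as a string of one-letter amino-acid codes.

start AUG at pos 3
pos 3: AUG -> A; peptide=A
pos 6: GUG -> V; peptide=AV
pos 9: AUU -> Q; peptide=AVQ
pos 12: UAG -> STOP

Answer: AVQ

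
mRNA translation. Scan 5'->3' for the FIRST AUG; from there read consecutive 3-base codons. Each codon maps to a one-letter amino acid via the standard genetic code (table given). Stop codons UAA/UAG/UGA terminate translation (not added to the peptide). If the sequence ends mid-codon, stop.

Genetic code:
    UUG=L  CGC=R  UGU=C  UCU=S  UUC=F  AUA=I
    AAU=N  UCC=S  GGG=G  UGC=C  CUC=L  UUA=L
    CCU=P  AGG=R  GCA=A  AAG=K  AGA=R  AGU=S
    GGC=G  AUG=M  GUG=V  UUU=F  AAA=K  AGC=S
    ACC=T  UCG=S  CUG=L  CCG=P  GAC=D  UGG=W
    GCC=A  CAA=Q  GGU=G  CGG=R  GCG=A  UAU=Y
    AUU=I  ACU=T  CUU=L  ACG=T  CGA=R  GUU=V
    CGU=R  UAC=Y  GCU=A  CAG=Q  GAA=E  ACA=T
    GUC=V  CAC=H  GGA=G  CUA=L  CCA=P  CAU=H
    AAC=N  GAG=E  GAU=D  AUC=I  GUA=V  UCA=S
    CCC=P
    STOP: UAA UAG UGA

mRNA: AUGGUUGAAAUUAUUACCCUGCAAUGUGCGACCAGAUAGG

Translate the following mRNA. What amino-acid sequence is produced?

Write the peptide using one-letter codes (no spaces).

Answer: MVEIITLQCATR

Derivation:
start AUG at pos 0
pos 0: AUG -> M; peptide=M
pos 3: GUU -> V; peptide=MV
pos 6: GAA -> E; peptide=MVE
pos 9: AUU -> I; peptide=MVEI
pos 12: AUU -> I; peptide=MVEII
pos 15: ACC -> T; peptide=MVEIIT
pos 18: CUG -> L; peptide=MVEIITL
pos 21: CAA -> Q; peptide=MVEIITLQ
pos 24: UGU -> C; peptide=MVEIITLQC
pos 27: GCG -> A; peptide=MVEIITLQCA
pos 30: ACC -> T; peptide=MVEIITLQCAT
pos 33: AGA -> R; peptide=MVEIITLQCATR
pos 36: UAG -> STOP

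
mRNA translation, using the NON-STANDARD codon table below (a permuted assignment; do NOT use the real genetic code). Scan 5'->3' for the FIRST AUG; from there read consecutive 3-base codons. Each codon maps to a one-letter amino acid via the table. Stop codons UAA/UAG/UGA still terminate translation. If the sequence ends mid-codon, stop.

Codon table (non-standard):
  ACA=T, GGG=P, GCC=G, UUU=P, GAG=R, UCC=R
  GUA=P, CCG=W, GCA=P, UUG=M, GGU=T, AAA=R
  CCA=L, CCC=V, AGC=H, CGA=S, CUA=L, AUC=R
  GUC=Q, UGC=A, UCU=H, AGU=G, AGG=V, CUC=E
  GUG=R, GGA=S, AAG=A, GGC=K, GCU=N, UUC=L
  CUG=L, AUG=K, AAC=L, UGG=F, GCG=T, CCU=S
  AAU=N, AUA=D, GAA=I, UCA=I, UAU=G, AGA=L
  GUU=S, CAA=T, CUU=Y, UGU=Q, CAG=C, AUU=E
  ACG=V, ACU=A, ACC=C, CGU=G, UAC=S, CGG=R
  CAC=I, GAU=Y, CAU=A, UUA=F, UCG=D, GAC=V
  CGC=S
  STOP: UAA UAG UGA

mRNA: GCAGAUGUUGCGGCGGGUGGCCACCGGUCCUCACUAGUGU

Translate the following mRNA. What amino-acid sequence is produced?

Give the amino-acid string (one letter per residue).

start AUG at pos 4
pos 4: AUG -> K; peptide=K
pos 7: UUG -> M; peptide=KM
pos 10: CGG -> R; peptide=KMR
pos 13: CGG -> R; peptide=KMRR
pos 16: GUG -> R; peptide=KMRRR
pos 19: GCC -> G; peptide=KMRRRG
pos 22: ACC -> C; peptide=KMRRRGC
pos 25: GGU -> T; peptide=KMRRRGCT
pos 28: CCU -> S; peptide=KMRRRGCTS
pos 31: CAC -> I; peptide=KMRRRGCTSI
pos 34: UAG -> STOP

Answer: KMRRRGCTSI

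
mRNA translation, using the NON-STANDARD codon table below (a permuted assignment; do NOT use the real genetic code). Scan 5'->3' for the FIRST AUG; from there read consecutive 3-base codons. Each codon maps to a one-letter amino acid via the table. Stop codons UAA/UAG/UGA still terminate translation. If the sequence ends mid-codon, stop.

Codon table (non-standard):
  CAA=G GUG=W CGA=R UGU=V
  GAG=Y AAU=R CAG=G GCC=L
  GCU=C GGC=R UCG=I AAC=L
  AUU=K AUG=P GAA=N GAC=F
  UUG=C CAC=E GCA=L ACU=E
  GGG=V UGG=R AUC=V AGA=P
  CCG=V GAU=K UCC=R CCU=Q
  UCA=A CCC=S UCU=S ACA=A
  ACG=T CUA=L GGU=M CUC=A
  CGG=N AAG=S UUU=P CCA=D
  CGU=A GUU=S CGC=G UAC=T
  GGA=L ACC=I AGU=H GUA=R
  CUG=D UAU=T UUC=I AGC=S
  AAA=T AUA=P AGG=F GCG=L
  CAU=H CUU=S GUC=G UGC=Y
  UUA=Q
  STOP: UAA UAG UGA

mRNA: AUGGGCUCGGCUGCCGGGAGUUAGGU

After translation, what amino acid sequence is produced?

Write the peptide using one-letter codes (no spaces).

Answer: PRICLVH

Derivation:
start AUG at pos 0
pos 0: AUG -> P; peptide=P
pos 3: GGC -> R; peptide=PR
pos 6: UCG -> I; peptide=PRI
pos 9: GCU -> C; peptide=PRIC
pos 12: GCC -> L; peptide=PRICL
pos 15: GGG -> V; peptide=PRICLV
pos 18: AGU -> H; peptide=PRICLVH
pos 21: UAG -> STOP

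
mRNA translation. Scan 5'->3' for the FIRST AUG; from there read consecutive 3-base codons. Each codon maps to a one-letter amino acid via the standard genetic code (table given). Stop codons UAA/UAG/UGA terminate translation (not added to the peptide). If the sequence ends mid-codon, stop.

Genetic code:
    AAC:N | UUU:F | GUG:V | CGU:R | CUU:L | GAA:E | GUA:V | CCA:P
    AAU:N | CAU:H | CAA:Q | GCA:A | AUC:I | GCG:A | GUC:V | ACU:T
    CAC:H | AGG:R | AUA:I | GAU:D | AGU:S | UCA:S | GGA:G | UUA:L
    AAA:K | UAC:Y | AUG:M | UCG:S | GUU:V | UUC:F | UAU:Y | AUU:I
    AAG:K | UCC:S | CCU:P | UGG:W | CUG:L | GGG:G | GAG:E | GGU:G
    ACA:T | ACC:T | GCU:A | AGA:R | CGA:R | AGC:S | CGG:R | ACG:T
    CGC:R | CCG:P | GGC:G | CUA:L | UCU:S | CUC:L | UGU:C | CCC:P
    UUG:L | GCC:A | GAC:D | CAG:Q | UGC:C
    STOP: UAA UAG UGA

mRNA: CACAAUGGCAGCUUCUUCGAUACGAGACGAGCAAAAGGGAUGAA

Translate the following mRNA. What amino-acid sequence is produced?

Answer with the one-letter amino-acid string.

start AUG at pos 4
pos 4: AUG -> M; peptide=M
pos 7: GCA -> A; peptide=MA
pos 10: GCU -> A; peptide=MAA
pos 13: UCU -> S; peptide=MAAS
pos 16: UCG -> S; peptide=MAASS
pos 19: AUA -> I; peptide=MAASSI
pos 22: CGA -> R; peptide=MAASSIR
pos 25: GAC -> D; peptide=MAASSIRD
pos 28: GAG -> E; peptide=MAASSIRDE
pos 31: CAA -> Q; peptide=MAASSIRDEQ
pos 34: AAG -> K; peptide=MAASSIRDEQK
pos 37: GGA -> G; peptide=MAASSIRDEQKG
pos 40: UGA -> STOP

Answer: MAASSIRDEQKG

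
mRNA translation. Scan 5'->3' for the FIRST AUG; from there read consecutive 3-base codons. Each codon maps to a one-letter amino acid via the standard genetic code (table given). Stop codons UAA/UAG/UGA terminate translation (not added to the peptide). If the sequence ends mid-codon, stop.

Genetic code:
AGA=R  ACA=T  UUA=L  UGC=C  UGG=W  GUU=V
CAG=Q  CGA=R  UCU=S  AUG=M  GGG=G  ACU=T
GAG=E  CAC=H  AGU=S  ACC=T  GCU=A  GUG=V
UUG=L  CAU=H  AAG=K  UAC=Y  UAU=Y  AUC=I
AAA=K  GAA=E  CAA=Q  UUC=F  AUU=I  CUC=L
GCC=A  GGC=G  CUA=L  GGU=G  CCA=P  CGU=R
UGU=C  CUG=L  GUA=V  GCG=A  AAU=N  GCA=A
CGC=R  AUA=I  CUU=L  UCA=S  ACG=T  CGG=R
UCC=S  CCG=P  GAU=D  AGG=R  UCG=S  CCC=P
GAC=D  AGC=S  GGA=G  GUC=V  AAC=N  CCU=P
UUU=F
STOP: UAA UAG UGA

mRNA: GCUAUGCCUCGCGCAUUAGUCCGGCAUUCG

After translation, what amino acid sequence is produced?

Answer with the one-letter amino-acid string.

Answer: MPRALVRHS

Derivation:
start AUG at pos 3
pos 3: AUG -> M; peptide=M
pos 6: CCU -> P; peptide=MP
pos 9: CGC -> R; peptide=MPR
pos 12: GCA -> A; peptide=MPRA
pos 15: UUA -> L; peptide=MPRAL
pos 18: GUC -> V; peptide=MPRALV
pos 21: CGG -> R; peptide=MPRALVR
pos 24: CAU -> H; peptide=MPRALVRH
pos 27: UCG -> S; peptide=MPRALVRHS
pos 30: only 0 nt remain (<3), stop (end of mRNA)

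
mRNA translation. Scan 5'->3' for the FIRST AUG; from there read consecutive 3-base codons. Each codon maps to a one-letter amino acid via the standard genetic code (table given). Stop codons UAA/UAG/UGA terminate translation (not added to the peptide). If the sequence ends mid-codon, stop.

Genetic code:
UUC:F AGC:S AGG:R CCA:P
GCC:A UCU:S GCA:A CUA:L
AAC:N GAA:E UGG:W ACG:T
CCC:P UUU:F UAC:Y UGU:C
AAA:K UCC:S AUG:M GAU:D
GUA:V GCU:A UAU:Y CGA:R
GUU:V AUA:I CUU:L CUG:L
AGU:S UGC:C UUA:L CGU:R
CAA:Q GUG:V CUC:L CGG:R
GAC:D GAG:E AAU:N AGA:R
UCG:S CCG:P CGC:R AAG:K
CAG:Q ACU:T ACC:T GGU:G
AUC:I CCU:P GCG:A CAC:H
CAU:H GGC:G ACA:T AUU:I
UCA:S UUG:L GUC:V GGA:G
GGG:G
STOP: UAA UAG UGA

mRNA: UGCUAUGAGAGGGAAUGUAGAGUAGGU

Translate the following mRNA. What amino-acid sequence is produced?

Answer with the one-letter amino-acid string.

Answer: MRGNVE

Derivation:
start AUG at pos 4
pos 4: AUG -> M; peptide=M
pos 7: AGA -> R; peptide=MR
pos 10: GGG -> G; peptide=MRG
pos 13: AAU -> N; peptide=MRGN
pos 16: GUA -> V; peptide=MRGNV
pos 19: GAG -> E; peptide=MRGNVE
pos 22: UAG -> STOP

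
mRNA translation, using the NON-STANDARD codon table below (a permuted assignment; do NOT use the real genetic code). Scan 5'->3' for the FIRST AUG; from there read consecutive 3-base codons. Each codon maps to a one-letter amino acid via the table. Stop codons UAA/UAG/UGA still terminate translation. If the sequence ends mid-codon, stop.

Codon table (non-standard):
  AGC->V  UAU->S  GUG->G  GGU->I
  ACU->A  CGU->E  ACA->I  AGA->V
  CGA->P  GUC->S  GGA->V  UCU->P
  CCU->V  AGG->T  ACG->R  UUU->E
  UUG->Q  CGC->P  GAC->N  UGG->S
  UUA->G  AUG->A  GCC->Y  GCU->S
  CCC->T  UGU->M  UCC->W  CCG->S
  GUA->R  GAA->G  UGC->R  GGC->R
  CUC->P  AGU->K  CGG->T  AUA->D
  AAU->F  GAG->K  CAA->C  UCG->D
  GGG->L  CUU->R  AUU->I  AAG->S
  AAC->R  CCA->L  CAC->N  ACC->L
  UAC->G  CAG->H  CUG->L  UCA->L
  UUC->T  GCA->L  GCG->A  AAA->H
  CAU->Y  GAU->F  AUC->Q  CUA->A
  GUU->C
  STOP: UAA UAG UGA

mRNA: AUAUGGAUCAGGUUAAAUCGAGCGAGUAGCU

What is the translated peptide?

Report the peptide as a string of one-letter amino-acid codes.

Answer: AFHCHDVK

Derivation:
start AUG at pos 2
pos 2: AUG -> A; peptide=A
pos 5: GAU -> F; peptide=AF
pos 8: CAG -> H; peptide=AFH
pos 11: GUU -> C; peptide=AFHC
pos 14: AAA -> H; peptide=AFHCH
pos 17: UCG -> D; peptide=AFHCHD
pos 20: AGC -> V; peptide=AFHCHDV
pos 23: GAG -> K; peptide=AFHCHDVK
pos 26: UAG -> STOP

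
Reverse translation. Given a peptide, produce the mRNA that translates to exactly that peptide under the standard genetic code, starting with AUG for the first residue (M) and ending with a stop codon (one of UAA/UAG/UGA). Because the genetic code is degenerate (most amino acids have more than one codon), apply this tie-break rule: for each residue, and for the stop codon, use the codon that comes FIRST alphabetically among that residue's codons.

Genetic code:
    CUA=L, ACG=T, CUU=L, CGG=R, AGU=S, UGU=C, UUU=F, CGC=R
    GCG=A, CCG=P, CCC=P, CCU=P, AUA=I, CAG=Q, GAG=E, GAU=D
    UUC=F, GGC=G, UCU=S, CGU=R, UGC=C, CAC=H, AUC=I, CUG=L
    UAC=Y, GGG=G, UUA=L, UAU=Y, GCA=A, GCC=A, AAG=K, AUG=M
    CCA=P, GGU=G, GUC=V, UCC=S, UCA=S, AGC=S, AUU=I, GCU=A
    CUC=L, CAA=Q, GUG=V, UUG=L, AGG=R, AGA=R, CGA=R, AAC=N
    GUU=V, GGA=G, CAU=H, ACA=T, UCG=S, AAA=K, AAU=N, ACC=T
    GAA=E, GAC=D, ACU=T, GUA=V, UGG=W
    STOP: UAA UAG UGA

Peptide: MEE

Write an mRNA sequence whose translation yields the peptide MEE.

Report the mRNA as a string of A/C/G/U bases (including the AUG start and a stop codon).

residue 1: M -> AUG (start codon)
residue 2: E codons sorted = GAA,GAG -> pick first = GAA
residue 3: E codons sorted = GAA,GAG -> pick first = GAA
terminator: stop codons sorted = UAA,UAG,UGA -> pick first = UAA

Answer: mRNA: AUGGAAGAAUAA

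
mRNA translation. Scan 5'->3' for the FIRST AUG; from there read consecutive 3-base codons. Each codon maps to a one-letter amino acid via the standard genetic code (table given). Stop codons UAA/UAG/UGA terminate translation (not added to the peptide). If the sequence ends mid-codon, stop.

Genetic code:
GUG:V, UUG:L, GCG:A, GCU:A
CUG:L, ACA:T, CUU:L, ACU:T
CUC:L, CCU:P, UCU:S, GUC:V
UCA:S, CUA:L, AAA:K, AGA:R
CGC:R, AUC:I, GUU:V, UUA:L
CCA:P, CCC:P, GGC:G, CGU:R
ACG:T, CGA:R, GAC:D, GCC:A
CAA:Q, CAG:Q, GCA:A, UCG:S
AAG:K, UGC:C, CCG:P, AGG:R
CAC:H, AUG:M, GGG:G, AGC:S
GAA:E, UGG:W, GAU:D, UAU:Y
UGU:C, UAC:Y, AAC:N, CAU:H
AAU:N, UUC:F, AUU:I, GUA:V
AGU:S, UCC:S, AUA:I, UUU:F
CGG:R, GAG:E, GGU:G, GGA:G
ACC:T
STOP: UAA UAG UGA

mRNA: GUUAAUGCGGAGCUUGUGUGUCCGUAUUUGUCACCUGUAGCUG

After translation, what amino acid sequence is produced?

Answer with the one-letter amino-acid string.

start AUG at pos 4
pos 4: AUG -> M; peptide=M
pos 7: CGG -> R; peptide=MR
pos 10: AGC -> S; peptide=MRS
pos 13: UUG -> L; peptide=MRSL
pos 16: UGU -> C; peptide=MRSLC
pos 19: GUC -> V; peptide=MRSLCV
pos 22: CGU -> R; peptide=MRSLCVR
pos 25: AUU -> I; peptide=MRSLCVRI
pos 28: UGU -> C; peptide=MRSLCVRIC
pos 31: CAC -> H; peptide=MRSLCVRICH
pos 34: CUG -> L; peptide=MRSLCVRICHL
pos 37: UAG -> STOP

Answer: MRSLCVRICHL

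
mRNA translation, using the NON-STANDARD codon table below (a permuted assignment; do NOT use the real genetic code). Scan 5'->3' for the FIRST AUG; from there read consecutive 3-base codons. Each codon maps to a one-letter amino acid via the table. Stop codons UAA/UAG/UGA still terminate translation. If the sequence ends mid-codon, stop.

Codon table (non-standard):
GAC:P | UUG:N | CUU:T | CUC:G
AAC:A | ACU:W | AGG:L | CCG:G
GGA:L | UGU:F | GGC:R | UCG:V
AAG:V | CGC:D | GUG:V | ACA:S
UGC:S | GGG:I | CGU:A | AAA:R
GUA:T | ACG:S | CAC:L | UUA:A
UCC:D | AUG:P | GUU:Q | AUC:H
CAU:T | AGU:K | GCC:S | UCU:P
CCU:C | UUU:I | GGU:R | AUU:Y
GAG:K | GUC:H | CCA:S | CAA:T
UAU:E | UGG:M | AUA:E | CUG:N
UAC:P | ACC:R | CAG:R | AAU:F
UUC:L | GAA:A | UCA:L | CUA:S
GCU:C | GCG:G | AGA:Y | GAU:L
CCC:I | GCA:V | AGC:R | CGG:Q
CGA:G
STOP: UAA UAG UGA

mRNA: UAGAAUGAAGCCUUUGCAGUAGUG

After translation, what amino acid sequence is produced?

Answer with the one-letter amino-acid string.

Answer: PVCNR

Derivation:
start AUG at pos 4
pos 4: AUG -> P; peptide=P
pos 7: AAG -> V; peptide=PV
pos 10: CCU -> C; peptide=PVC
pos 13: UUG -> N; peptide=PVCN
pos 16: CAG -> R; peptide=PVCNR
pos 19: UAG -> STOP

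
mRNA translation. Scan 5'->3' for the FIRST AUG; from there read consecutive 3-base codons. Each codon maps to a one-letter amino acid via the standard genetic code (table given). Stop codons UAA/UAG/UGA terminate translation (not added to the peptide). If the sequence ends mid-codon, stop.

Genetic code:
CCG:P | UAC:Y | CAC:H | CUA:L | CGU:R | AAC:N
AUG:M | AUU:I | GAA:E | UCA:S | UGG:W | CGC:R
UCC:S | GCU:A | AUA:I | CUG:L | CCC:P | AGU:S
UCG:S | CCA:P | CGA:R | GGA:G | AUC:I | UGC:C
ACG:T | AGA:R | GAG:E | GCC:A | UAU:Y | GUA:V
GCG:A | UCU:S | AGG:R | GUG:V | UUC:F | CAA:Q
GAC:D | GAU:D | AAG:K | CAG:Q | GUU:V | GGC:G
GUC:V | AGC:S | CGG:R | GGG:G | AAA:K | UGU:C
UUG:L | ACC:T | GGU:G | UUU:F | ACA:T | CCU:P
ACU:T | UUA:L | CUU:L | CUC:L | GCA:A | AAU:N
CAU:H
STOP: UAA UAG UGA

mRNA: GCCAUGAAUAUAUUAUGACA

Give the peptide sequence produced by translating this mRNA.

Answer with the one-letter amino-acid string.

start AUG at pos 3
pos 3: AUG -> M; peptide=M
pos 6: AAU -> N; peptide=MN
pos 9: AUA -> I; peptide=MNI
pos 12: UUA -> L; peptide=MNIL
pos 15: UGA -> STOP

Answer: MNIL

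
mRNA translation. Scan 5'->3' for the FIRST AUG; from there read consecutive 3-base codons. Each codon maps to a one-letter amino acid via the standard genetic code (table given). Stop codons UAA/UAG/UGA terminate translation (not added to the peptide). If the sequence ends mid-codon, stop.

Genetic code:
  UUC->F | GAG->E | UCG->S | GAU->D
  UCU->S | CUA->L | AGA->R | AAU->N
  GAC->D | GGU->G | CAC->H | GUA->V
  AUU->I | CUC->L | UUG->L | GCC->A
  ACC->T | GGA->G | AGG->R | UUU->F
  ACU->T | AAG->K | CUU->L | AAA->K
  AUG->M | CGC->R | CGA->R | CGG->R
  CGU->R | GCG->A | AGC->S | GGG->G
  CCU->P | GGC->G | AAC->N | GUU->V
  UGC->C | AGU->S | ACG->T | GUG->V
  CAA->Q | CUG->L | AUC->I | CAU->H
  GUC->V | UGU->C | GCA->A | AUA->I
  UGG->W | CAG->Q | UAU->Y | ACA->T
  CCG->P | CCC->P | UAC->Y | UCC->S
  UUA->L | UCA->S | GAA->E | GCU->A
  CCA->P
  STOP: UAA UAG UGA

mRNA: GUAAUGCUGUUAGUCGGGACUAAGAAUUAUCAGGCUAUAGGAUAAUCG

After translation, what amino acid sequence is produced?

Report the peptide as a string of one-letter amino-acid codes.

Answer: MLLVGTKNYQAIG

Derivation:
start AUG at pos 3
pos 3: AUG -> M; peptide=M
pos 6: CUG -> L; peptide=ML
pos 9: UUA -> L; peptide=MLL
pos 12: GUC -> V; peptide=MLLV
pos 15: GGG -> G; peptide=MLLVG
pos 18: ACU -> T; peptide=MLLVGT
pos 21: AAG -> K; peptide=MLLVGTK
pos 24: AAU -> N; peptide=MLLVGTKN
pos 27: UAU -> Y; peptide=MLLVGTKNY
pos 30: CAG -> Q; peptide=MLLVGTKNYQ
pos 33: GCU -> A; peptide=MLLVGTKNYQA
pos 36: AUA -> I; peptide=MLLVGTKNYQAI
pos 39: GGA -> G; peptide=MLLVGTKNYQAIG
pos 42: UAA -> STOP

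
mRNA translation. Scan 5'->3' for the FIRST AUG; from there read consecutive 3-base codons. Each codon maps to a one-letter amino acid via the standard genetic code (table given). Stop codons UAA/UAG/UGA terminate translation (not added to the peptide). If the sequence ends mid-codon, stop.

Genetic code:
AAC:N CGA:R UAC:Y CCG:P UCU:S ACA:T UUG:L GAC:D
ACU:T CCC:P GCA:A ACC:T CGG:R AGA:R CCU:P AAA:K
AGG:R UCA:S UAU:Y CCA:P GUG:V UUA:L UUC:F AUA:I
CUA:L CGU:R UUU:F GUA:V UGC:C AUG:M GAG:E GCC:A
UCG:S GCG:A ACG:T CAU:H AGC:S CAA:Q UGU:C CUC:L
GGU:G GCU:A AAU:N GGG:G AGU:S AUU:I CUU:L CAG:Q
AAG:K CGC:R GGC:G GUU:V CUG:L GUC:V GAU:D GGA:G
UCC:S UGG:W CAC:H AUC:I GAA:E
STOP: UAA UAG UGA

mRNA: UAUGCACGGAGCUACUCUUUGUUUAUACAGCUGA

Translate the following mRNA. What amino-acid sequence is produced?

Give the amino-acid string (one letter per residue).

Answer: MHGATLCLYS

Derivation:
start AUG at pos 1
pos 1: AUG -> M; peptide=M
pos 4: CAC -> H; peptide=MH
pos 7: GGA -> G; peptide=MHG
pos 10: GCU -> A; peptide=MHGA
pos 13: ACU -> T; peptide=MHGAT
pos 16: CUU -> L; peptide=MHGATL
pos 19: UGU -> C; peptide=MHGATLC
pos 22: UUA -> L; peptide=MHGATLCL
pos 25: UAC -> Y; peptide=MHGATLCLY
pos 28: AGC -> S; peptide=MHGATLCLYS
pos 31: UGA -> STOP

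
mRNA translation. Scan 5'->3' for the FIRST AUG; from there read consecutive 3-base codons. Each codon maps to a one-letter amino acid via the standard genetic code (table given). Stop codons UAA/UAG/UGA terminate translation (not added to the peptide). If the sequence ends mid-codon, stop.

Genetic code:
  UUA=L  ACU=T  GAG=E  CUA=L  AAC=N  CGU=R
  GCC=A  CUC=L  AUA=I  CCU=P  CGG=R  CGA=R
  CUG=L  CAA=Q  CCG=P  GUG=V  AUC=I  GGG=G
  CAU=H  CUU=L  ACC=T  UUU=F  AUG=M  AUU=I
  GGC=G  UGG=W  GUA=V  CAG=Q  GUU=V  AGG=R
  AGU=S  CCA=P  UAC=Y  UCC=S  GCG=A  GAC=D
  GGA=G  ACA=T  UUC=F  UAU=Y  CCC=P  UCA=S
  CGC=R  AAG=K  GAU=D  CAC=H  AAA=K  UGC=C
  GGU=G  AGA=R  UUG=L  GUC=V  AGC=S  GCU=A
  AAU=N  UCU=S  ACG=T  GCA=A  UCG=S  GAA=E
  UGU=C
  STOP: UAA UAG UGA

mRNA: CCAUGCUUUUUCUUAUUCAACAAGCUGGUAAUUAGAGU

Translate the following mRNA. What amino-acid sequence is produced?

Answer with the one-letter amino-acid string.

start AUG at pos 2
pos 2: AUG -> M; peptide=M
pos 5: CUU -> L; peptide=ML
pos 8: UUU -> F; peptide=MLF
pos 11: CUU -> L; peptide=MLFL
pos 14: AUU -> I; peptide=MLFLI
pos 17: CAA -> Q; peptide=MLFLIQ
pos 20: CAA -> Q; peptide=MLFLIQQ
pos 23: GCU -> A; peptide=MLFLIQQA
pos 26: GGU -> G; peptide=MLFLIQQAG
pos 29: AAU -> N; peptide=MLFLIQQAGN
pos 32: UAG -> STOP

Answer: MLFLIQQAGN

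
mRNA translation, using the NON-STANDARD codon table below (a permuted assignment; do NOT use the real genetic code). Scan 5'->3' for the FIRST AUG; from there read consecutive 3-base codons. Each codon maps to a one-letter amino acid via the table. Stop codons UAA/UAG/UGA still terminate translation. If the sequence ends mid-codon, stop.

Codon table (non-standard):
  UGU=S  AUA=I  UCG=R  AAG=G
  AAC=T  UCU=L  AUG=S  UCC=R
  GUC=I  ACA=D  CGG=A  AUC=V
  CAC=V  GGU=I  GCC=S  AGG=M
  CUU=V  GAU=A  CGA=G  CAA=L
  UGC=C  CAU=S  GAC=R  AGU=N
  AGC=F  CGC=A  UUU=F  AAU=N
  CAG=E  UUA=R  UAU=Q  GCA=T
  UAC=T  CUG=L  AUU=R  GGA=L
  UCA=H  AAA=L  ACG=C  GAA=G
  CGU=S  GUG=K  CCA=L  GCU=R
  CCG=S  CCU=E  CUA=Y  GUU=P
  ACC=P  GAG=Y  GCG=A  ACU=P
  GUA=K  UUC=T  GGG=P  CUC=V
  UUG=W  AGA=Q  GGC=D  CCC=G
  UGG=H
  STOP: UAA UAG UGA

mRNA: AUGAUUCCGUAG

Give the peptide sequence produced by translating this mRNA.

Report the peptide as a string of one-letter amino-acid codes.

start AUG at pos 0
pos 0: AUG -> S; peptide=S
pos 3: AUU -> R; peptide=SR
pos 6: CCG -> S; peptide=SRS
pos 9: UAG -> STOP

Answer: SRS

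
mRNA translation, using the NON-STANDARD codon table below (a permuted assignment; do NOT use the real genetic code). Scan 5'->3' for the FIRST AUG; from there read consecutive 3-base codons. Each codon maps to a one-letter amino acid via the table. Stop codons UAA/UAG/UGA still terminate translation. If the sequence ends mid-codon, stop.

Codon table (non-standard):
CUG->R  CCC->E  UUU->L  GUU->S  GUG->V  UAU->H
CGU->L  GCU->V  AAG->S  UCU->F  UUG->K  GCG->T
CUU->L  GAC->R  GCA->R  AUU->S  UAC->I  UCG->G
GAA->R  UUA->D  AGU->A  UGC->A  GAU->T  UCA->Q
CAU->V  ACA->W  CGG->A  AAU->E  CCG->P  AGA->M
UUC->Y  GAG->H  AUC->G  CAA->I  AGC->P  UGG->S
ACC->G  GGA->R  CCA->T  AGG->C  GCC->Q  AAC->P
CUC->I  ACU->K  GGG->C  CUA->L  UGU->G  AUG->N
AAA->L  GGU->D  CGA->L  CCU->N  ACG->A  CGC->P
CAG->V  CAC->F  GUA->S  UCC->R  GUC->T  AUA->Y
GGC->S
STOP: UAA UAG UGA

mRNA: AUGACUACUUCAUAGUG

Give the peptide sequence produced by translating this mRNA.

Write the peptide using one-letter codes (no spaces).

Answer: NKKQ

Derivation:
start AUG at pos 0
pos 0: AUG -> N; peptide=N
pos 3: ACU -> K; peptide=NK
pos 6: ACU -> K; peptide=NKK
pos 9: UCA -> Q; peptide=NKKQ
pos 12: UAG -> STOP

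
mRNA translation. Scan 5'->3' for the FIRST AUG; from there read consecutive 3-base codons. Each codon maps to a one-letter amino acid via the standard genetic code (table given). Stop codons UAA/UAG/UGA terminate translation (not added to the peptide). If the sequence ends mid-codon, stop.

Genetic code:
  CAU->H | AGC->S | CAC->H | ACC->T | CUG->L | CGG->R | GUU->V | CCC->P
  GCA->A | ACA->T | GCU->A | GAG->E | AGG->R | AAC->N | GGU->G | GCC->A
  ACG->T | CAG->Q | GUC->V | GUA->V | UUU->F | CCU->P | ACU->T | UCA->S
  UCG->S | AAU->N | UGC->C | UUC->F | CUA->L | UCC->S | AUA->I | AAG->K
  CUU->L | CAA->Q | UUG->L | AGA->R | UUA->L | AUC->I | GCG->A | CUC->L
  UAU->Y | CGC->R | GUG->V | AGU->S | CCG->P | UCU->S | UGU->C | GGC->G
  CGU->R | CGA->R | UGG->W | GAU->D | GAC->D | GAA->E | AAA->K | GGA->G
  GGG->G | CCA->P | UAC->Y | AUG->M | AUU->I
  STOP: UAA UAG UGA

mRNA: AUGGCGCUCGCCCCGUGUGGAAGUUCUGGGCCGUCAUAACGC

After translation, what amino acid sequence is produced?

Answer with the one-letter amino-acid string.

start AUG at pos 0
pos 0: AUG -> M; peptide=M
pos 3: GCG -> A; peptide=MA
pos 6: CUC -> L; peptide=MAL
pos 9: GCC -> A; peptide=MALA
pos 12: CCG -> P; peptide=MALAP
pos 15: UGU -> C; peptide=MALAPC
pos 18: GGA -> G; peptide=MALAPCG
pos 21: AGU -> S; peptide=MALAPCGS
pos 24: UCU -> S; peptide=MALAPCGSS
pos 27: GGG -> G; peptide=MALAPCGSSG
pos 30: CCG -> P; peptide=MALAPCGSSGP
pos 33: UCA -> S; peptide=MALAPCGSSGPS
pos 36: UAA -> STOP

Answer: MALAPCGSSGPS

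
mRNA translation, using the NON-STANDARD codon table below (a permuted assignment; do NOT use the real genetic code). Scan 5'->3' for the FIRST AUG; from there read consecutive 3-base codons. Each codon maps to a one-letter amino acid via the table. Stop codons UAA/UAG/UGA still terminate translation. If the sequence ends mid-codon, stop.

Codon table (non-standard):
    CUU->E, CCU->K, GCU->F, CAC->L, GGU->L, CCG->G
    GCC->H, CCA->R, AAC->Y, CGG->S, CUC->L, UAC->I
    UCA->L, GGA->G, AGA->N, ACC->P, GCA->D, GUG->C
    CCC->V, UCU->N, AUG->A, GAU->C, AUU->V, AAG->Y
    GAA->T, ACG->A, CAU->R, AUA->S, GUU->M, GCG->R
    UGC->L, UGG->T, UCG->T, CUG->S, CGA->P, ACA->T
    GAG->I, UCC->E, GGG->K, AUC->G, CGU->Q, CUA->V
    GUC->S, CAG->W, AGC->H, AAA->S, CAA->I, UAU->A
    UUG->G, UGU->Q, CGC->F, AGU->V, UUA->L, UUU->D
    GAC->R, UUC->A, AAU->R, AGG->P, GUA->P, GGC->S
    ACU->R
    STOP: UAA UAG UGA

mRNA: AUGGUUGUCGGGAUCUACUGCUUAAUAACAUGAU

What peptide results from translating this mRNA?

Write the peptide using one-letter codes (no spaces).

Answer: AMSKGILLST

Derivation:
start AUG at pos 0
pos 0: AUG -> A; peptide=A
pos 3: GUU -> M; peptide=AM
pos 6: GUC -> S; peptide=AMS
pos 9: GGG -> K; peptide=AMSK
pos 12: AUC -> G; peptide=AMSKG
pos 15: UAC -> I; peptide=AMSKGI
pos 18: UGC -> L; peptide=AMSKGIL
pos 21: UUA -> L; peptide=AMSKGILL
pos 24: AUA -> S; peptide=AMSKGILLS
pos 27: ACA -> T; peptide=AMSKGILLST
pos 30: UGA -> STOP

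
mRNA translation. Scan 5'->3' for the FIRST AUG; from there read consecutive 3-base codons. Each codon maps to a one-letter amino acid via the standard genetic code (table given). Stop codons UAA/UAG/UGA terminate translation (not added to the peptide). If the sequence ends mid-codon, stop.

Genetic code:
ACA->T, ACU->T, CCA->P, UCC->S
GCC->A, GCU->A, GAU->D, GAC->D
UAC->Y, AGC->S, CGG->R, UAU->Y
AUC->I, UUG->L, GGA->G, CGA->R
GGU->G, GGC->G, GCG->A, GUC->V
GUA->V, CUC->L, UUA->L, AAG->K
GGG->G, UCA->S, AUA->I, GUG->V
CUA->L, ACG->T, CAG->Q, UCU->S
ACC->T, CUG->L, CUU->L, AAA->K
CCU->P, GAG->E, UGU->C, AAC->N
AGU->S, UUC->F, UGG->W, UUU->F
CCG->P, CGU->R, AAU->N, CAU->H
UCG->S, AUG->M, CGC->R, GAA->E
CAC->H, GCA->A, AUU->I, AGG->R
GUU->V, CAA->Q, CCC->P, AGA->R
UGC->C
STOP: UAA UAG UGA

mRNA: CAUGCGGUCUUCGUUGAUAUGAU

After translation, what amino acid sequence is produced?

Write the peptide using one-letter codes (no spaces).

Answer: MRSSLI

Derivation:
start AUG at pos 1
pos 1: AUG -> M; peptide=M
pos 4: CGG -> R; peptide=MR
pos 7: UCU -> S; peptide=MRS
pos 10: UCG -> S; peptide=MRSS
pos 13: UUG -> L; peptide=MRSSL
pos 16: AUA -> I; peptide=MRSSLI
pos 19: UGA -> STOP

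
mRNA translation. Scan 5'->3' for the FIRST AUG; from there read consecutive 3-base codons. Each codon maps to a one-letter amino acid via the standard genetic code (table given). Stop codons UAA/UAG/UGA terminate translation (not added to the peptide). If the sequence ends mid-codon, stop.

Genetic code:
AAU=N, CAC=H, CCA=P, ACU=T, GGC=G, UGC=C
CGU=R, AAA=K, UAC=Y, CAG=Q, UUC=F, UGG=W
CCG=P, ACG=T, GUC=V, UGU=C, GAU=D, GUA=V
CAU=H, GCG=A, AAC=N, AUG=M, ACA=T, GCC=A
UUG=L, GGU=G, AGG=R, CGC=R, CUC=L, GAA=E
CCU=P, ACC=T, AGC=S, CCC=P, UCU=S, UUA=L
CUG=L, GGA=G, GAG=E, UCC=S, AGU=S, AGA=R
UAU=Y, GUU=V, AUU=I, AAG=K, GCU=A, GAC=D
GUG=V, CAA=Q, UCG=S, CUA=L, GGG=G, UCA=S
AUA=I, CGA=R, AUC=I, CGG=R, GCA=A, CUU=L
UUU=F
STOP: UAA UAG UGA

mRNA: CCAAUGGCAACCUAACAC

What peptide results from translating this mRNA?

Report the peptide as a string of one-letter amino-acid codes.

Answer: MAT

Derivation:
start AUG at pos 3
pos 3: AUG -> M; peptide=M
pos 6: GCA -> A; peptide=MA
pos 9: ACC -> T; peptide=MAT
pos 12: UAA -> STOP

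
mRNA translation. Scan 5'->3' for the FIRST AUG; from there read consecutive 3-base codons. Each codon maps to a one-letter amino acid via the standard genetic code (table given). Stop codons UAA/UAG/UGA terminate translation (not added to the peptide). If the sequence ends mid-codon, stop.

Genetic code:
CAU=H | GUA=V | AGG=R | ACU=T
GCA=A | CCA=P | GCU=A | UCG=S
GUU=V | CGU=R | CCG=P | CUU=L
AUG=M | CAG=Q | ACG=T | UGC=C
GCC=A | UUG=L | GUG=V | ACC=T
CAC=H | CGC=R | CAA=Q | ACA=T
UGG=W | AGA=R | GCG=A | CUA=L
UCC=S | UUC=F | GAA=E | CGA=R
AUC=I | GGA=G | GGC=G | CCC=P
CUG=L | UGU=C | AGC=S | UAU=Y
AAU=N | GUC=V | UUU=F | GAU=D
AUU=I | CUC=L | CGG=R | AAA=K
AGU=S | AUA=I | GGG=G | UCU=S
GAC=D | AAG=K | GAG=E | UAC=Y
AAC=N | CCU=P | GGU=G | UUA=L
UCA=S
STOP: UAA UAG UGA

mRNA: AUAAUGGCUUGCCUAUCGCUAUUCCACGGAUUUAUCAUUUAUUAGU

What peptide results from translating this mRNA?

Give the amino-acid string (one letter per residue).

start AUG at pos 3
pos 3: AUG -> M; peptide=M
pos 6: GCU -> A; peptide=MA
pos 9: UGC -> C; peptide=MAC
pos 12: CUA -> L; peptide=MACL
pos 15: UCG -> S; peptide=MACLS
pos 18: CUA -> L; peptide=MACLSL
pos 21: UUC -> F; peptide=MACLSLF
pos 24: CAC -> H; peptide=MACLSLFH
pos 27: GGA -> G; peptide=MACLSLFHG
pos 30: UUU -> F; peptide=MACLSLFHGF
pos 33: AUC -> I; peptide=MACLSLFHGFI
pos 36: AUU -> I; peptide=MACLSLFHGFII
pos 39: UAU -> Y; peptide=MACLSLFHGFIIY
pos 42: UAG -> STOP

Answer: MACLSLFHGFIIY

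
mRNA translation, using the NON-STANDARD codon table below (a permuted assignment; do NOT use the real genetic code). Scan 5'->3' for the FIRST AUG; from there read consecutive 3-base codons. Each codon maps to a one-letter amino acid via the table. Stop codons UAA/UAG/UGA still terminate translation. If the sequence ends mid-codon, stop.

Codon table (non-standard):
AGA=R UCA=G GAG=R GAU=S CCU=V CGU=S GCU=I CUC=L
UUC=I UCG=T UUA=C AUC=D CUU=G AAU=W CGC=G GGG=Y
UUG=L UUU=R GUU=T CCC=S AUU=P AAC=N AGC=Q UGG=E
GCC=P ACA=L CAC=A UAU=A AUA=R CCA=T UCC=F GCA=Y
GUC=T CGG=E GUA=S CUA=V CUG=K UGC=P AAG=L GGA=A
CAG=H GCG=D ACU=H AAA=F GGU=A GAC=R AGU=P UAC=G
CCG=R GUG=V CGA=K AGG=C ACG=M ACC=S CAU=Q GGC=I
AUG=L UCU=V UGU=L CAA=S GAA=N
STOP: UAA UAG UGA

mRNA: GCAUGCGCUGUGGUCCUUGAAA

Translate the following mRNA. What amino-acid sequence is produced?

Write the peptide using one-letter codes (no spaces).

start AUG at pos 2
pos 2: AUG -> L; peptide=L
pos 5: CGC -> G; peptide=LG
pos 8: UGU -> L; peptide=LGL
pos 11: GGU -> A; peptide=LGLA
pos 14: CCU -> V; peptide=LGLAV
pos 17: UGA -> STOP

Answer: LGLAV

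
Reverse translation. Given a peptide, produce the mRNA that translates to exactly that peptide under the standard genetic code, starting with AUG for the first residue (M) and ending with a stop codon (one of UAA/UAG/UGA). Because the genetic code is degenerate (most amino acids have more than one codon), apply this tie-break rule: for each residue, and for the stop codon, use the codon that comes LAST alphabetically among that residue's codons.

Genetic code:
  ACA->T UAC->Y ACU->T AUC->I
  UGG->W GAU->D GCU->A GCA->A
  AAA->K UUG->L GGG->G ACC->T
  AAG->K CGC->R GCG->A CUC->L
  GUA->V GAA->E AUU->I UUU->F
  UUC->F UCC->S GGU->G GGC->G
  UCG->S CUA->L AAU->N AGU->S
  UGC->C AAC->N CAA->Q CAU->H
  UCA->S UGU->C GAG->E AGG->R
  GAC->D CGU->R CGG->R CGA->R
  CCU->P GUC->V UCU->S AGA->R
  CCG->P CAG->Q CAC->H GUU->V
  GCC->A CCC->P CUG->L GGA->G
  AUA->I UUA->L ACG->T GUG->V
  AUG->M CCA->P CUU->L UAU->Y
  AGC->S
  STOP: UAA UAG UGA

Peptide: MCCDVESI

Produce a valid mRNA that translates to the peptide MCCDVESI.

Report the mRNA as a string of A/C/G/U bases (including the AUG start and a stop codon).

residue 1: M -> AUG (start codon)
residue 2: C codons sorted = UGC,UGU -> pick last = UGU
residue 3: C codons sorted = UGC,UGU -> pick last = UGU
residue 4: D codons sorted = GAC,GAU -> pick last = GAU
residue 5: V codons sorted = GUA,GUC,GUG,GUU -> pick last = GUU
residue 6: E codons sorted = GAA,GAG -> pick last = GAG
residue 7: S codons sorted = AGC,AGU,UCA,UCC,UCG,UCU -> pick last = UCU
residue 8: I codons sorted = AUA,AUC,AUU -> pick last = AUU
terminator: stop codons sorted = UAA,UAG,UGA -> pick last = UGA

Answer: mRNA: AUGUGUUGUGAUGUUGAGUCUAUUUGA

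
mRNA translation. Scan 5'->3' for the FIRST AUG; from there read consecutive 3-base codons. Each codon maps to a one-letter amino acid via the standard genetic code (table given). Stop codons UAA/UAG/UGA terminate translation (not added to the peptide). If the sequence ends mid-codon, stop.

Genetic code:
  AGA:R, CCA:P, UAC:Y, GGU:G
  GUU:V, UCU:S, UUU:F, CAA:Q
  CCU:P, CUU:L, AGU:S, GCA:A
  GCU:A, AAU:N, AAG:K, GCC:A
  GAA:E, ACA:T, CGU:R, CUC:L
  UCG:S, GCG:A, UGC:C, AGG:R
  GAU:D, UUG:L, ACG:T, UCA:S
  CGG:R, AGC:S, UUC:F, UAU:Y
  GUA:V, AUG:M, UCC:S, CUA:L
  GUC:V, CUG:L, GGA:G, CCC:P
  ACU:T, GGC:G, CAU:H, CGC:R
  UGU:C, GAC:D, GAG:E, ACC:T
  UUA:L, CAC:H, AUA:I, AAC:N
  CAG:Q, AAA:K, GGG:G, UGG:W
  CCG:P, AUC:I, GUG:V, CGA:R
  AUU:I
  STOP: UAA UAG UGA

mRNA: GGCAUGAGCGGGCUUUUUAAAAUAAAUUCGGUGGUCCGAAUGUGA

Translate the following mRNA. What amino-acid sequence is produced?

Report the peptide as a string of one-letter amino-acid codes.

Answer: MSGLFKINSVVRM

Derivation:
start AUG at pos 3
pos 3: AUG -> M; peptide=M
pos 6: AGC -> S; peptide=MS
pos 9: GGG -> G; peptide=MSG
pos 12: CUU -> L; peptide=MSGL
pos 15: UUU -> F; peptide=MSGLF
pos 18: AAA -> K; peptide=MSGLFK
pos 21: AUA -> I; peptide=MSGLFKI
pos 24: AAU -> N; peptide=MSGLFKIN
pos 27: UCG -> S; peptide=MSGLFKINS
pos 30: GUG -> V; peptide=MSGLFKINSV
pos 33: GUC -> V; peptide=MSGLFKINSVV
pos 36: CGA -> R; peptide=MSGLFKINSVVR
pos 39: AUG -> M; peptide=MSGLFKINSVVRM
pos 42: UGA -> STOP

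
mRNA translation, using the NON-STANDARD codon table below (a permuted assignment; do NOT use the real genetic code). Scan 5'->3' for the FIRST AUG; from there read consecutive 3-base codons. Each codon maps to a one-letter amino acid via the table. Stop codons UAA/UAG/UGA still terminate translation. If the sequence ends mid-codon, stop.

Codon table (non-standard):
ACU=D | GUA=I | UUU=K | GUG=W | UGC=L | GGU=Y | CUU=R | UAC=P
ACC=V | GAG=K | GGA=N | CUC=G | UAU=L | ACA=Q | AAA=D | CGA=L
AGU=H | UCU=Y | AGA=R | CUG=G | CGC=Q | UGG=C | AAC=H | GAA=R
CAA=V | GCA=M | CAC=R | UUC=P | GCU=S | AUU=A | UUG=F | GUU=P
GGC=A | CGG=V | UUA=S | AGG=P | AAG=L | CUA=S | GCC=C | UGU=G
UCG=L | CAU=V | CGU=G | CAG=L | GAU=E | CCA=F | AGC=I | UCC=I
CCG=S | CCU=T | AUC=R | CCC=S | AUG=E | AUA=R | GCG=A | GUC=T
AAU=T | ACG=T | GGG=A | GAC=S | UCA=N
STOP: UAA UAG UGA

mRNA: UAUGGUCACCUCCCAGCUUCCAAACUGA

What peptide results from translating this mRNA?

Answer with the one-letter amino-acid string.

Answer: ETVILRFH

Derivation:
start AUG at pos 1
pos 1: AUG -> E; peptide=E
pos 4: GUC -> T; peptide=ET
pos 7: ACC -> V; peptide=ETV
pos 10: UCC -> I; peptide=ETVI
pos 13: CAG -> L; peptide=ETVIL
pos 16: CUU -> R; peptide=ETVILR
pos 19: CCA -> F; peptide=ETVILRF
pos 22: AAC -> H; peptide=ETVILRFH
pos 25: UGA -> STOP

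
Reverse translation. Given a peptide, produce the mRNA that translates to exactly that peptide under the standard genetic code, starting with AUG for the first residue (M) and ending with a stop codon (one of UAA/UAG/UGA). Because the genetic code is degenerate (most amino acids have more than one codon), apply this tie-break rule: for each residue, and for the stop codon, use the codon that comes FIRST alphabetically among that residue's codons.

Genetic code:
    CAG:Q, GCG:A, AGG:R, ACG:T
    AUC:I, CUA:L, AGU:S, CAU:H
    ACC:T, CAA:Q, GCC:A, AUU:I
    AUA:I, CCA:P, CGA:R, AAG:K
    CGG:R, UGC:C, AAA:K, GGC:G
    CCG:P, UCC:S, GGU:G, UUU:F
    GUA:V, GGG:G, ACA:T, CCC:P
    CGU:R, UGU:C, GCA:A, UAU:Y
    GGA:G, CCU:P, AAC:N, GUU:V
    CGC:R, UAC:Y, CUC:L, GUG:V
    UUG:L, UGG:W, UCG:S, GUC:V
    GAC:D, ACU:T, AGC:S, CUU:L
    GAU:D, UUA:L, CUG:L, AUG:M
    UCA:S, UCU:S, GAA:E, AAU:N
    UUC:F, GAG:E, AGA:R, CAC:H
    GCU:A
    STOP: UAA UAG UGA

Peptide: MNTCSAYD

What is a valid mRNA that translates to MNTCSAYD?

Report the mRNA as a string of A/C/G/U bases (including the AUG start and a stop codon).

Answer: mRNA: AUGAACACAUGCAGCGCAUACGACUAA

Derivation:
residue 1: M -> AUG (start codon)
residue 2: N codons sorted = AAC,AAU -> pick first = AAC
residue 3: T codons sorted = ACA,ACC,ACG,ACU -> pick first = ACA
residue 4: C codons sorted = UGC,UGU -> pick first = UGC
residue 5: S codons sorted = AGC,AGU,UCA,UCC,UCG,UCU -> pick first = AGC
residue 6: A codons sorted = GCA,GCC,GCG,GCU -> pick first = GCA
residue 7: Y codons sorted = UAC,UAU -> pick first = UAC
residue 8: D codons sorted = GAC,GAU -> pick first = GAC
terminator: stop codons sorted = UAA,UAG,UGA -> pick first = UAA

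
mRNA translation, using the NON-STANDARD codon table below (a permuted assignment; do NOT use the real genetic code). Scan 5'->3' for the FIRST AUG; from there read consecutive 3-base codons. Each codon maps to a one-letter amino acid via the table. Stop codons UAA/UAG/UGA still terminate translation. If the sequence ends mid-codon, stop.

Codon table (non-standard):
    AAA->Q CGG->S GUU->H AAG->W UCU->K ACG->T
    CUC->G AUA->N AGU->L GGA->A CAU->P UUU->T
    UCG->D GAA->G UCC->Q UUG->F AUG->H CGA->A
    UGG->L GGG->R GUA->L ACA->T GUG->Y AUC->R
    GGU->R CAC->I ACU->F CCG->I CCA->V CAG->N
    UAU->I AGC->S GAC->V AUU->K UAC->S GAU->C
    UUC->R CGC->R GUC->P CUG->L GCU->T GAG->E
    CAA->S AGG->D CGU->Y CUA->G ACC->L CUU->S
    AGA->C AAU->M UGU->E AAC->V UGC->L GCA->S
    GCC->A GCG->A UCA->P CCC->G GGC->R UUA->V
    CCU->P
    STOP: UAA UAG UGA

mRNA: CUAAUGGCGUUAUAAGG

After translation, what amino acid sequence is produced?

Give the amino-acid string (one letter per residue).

Answer: HAV

Derivation:
start AUG at pos 3
pos 3: AUG -> H; peptide=H
pos 6: GCG -> A; peptide=HA
pos 9: UUA -> V; peptide=HAV
pos 12: UAA -> STOP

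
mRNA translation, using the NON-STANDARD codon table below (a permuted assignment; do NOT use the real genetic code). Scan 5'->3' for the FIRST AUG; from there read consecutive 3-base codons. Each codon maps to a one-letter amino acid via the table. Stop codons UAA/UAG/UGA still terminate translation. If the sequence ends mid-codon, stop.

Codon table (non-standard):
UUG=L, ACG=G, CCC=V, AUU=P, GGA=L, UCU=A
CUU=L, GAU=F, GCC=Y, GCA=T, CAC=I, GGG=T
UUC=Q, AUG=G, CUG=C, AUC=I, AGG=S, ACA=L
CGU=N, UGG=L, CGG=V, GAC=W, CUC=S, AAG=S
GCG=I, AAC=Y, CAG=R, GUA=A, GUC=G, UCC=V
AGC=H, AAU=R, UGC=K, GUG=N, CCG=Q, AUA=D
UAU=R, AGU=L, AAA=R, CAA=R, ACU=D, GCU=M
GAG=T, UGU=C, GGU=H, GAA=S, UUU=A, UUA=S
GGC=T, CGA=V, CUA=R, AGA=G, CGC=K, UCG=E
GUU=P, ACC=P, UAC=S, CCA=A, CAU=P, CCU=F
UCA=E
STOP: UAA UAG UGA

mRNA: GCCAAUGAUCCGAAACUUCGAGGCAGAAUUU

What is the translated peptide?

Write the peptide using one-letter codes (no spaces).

Answer: GIVYQTTSA

Derivation:
start AUG at pos 4
pos 4: AUG -> G; peptide=G
pos 7: AUC -> I; peptide=GI
pos 10: CGA -> V; peptide=GIV
pos 13: AAC -> Y; peptide=GIVY
pos 16: UUC -> Q; peptide=GIVYQ
pos 19: GAG -> T; peptide=GIVYQT
pos 22: GCA -> T; peptide=GIVYQTT
pos 25: GAA -> S; peptide=GIVYQTTS
pos 28: UUU -> A; peptide=GIVYQTTSA
pos 31: only 0 nt remain (<3), stop (end of mRNA)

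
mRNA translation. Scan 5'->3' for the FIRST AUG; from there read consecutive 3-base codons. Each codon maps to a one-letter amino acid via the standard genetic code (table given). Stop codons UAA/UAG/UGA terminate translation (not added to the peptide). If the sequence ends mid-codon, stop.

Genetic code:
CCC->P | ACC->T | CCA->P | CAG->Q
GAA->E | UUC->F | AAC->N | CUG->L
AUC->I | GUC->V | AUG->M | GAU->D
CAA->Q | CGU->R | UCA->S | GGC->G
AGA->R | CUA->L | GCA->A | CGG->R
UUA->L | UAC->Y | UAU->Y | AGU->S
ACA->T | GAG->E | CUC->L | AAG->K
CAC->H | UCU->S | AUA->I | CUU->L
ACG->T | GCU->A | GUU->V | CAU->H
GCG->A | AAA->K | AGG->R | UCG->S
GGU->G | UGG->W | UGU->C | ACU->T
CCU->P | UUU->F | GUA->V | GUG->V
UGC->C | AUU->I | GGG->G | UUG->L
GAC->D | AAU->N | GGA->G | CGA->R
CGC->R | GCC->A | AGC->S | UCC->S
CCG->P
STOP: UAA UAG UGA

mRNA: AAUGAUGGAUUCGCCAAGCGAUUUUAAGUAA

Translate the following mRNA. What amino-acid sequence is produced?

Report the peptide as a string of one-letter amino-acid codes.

start AUG at pos 1
pos 1: AUG -> M; peptide=M
pos 4: AUG -> M; peptide=MM
pos 7: GAU -> D; peptide=MMD
pos 10: UCG -> S; peptide=MMDS
pos 13: CCA -> P; peptide=MMDSP
pos 16: AGC -> S; peptide=MMDSPS
pos 19: GAU -> D; peptide=MMDSPSD
pos 22: UUU -> F; peptide=MMDSPSDF
pos 25: AAG -> K; peptide=MMDSPSDFK
pos 28: UAA -> STOP

Answer: MMDSPSDFK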